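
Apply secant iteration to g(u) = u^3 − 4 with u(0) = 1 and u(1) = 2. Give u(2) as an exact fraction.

10/7

g(1) = −3, g(2) = 4. u(2) = 2 − 4·(2 − 1)/(4 − (−3)) = 10/7.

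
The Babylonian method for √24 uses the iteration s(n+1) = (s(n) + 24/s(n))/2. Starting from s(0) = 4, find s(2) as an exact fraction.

49/10

s(1) = (4 + 24/4)/2 = 5.
s(2) = (5 + 24/5)/2 = 49/10.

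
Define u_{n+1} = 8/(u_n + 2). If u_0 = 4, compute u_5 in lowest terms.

84/43

u_1 = 8/(4 + 2) = 4/3.
u_2 = 8/(4/3 + 2) = 12/5.
u_3 = 8/(12/5 + 2) = 20/11.
u_4 = 8/(20/11 + 2) = 44/21.
u_5 = 8/(44/21 + 2) = 84/43.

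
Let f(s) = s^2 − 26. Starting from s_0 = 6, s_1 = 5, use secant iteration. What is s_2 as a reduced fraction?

56/11

f(6) = 10, f(5) = −1. s_2 = 5 − (−1)·(5 − 6)/((−1) − 10) = 56/11.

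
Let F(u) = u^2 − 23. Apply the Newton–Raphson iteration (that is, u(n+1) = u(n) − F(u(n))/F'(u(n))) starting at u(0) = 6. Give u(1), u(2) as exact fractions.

u(1) = 59/12, u(2) = 6793/1416

F'(u) = 2u.
F(6) = 13, F'(6) = 12, so u(1) = 6 − 13/12 = 59/12.
F(59/12) = 169/144, F'(59/12) = 59/6, so u(2) = (59/12) − (169/144)/(59/6) = 6793/1416.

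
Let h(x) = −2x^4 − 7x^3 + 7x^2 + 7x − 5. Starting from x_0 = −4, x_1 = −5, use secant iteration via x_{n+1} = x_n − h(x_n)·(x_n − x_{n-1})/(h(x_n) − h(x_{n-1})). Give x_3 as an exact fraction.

−1318055/322567

h(−4) = 15, h(−5) = −240. x_2 = (−5) − (−240)·((−5) − (−4))/((−240) − 15) = −69/17.
h(−5) = −240, h(−69/17) = 599248/83521. x_3 = (−69/17) − (599248/83521)·((−69/17) − (−5))/((599248/83521) − (−240)) = −1318055/322567.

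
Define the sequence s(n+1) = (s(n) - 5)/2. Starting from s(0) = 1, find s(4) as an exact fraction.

-37/8

s(1) = (1 - 5)/2 = -2.
s(2) = ((-2) - 5)/2 = -7/2.
s(3) = ((-7/2) - 5)/2 = -17/4.
s(4) = ((-17/4) - 5)/2 = -37/8.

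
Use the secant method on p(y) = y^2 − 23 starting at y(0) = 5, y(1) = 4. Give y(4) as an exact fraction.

16325/3404

p(5) = 2, p(4) = −7. y(2) = 4 − (−7)·(4 − 5)/((−7) − 2) = 43/9.
p(4) = −7, p(43/9) = −14/81. y(3) = (43/9) − (−14/81)·((43/9) − 4)/((−14/81) − (−7)) = 379/79.
p(43/9) = −14/81, p(379/79) = 98/6241. y(4) = (379/79) − (98/6241)·((379/79) − (43/9))/((98/6241) − (−14/81)) = 16325/3404.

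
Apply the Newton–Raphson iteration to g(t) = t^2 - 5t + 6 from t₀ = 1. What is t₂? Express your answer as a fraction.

g'(t) = 2t - 5.
g(1) = 2, g'(1) = -3, so t₁ = 1 - 2/(-3) = 5/3.
g(5/3) = 4/9, g'(5/3) = -5/3, so t₂ = (5/3) - (4/9)/(-5/3) = 29/15.

29/15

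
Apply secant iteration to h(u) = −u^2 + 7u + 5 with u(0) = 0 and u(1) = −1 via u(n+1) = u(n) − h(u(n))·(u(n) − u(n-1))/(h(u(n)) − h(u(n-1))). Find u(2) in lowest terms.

−5/8

h(0) = 5, h(−1) = −3. u(2) = (−1) − (−3)·((−1) − 0)/((−3) − 5) = −5/8.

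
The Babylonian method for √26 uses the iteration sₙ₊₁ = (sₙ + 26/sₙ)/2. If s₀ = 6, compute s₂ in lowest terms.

s₁ = (6 + 26/6)/2 = 31/6.
s₂ = (31/6 + 26/(31/6))/2 = 1897/372.

1897/372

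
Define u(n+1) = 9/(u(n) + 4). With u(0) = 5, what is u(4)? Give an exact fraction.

u(1) = 9/(5 + 4) = 1.
u(2) = 9/(1 + 4) = 9/5.
u(3) = 9/(9/5 + 4) = 45/29.
u(4) = 9/(45/29 + 4) = 261/161.

261/161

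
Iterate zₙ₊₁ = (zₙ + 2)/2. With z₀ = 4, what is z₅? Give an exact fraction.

33/16

z₁ = (4 + 2)/2 = 3.
z₂ = (3 + 2)/2 = 5/2.
z₃ = ((5/2) + 2)/2 = 9/4.
z₄ = ((9/4) + 2)/2 = 17/8.
z₅ = ((17/8) + 2)/2 = 33/16.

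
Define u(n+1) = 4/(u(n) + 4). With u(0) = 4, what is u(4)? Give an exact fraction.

44/53

u(1) = 4/(4 + 4) = 1/2.
u(2) = 4/(1/2 + 4) = 8/9.
u(3) = 4/(8/9 + 4) = 9/11.
u(4) = 4/(9/11 + 4) = 44/53.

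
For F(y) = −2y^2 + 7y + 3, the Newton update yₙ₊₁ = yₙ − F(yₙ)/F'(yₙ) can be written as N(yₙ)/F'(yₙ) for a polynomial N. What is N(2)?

−11

F'(y) = −4y + 7.
N(y) = y·F'(y) − F(y) = y·(−4y + 7) − (−2y^2 + 7y + 3) = −2y^2 − 3.
N(2) = −11.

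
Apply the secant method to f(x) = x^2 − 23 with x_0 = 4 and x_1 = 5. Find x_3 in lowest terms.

f(4) = −7, f(5) = 2. x_2 = 5 − 2·(5 − 4)/(2 − (−7)) = 43/9.
f(5) = 2, f(43/9) = −14/81. x_3 = (43/9) − (−14/81)·((43/9) − 5)/((−14/81) − 2) = 211/44.

211/44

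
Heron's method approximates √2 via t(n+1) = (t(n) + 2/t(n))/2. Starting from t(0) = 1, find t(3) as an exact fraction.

577/408

t(1) = (1 + 2/1)/2 = 3/2.
t(2) = (3/2 + 2/(3/2))/2 = 17/12.
t(3) = (17/12 + 2/(17/12))/2 = 577/408.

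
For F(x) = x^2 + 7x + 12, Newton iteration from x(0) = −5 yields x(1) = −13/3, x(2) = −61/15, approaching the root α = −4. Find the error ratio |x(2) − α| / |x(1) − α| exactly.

x(1) − α = −13/3 − (−4) = −13/3 + 4 = −1/3, so |x(1) − α| = 1/3.
x(2) − α = −61/15 − (−4) = −61/15 + 4 = −1/15, so |x(2) − α| = 1/15.
Ratio = (1/15) / (1/3) = 1/5.

1/5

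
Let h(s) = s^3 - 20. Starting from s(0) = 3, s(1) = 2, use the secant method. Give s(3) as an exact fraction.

h(3) = 7, h(2) = -12. s(2) = 2 - (-12)·(2 - 3)/((-12) - 7) = 50/19.
h(2) = -12, h(50/19) = -12180/6859. s(3) = (50/19) - (-12180/6859)·((50/19) - 2)/((-12180/6859) - (-12)) = 1335/487.

1335/487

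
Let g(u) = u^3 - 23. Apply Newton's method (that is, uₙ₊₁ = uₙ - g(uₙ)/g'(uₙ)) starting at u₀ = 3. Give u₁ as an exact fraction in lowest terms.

g'(u) = 3u^2.
g(3) = 4, g'(3) = 27, so u₁ = 3 - 4/27 = 77/27.

77/27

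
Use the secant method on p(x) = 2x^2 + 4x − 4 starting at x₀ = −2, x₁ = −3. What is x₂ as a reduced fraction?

−8/3

p(−2) = −4, p(−3) = 2. x₂ = (−3) − 2·((−3) − (−2))/(2 − (−4)) = −8/3.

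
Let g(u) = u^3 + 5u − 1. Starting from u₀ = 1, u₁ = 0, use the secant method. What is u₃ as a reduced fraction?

36/181

g(1) = 5, g(0) = −1. u₂ = 0 − (−1)·(0 − 1)/((−1) − 5) = 1/6.
g(0) = −1, g(1/6) = −35/216. u₃ = (1/6) − (−35/216)·((1/6) − 0)/((−35/216) − (−1)) = 36/181.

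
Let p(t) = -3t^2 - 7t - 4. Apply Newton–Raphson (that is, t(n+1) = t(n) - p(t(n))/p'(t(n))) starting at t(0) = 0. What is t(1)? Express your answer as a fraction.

p'(t) = -6t - 7.
p(0) = -4, p'(0) = -7, so t(1) = 0 - (-4)/(-7) = -4/7.

-4/7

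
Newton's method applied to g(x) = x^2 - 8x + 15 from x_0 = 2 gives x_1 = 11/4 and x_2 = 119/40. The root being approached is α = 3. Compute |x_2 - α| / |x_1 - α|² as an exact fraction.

2/5

x_1 - α = 11/4 - 3 = -1/4, so |x_1 - α| = 1/4.
x_2 - α = 119/40 - 3 = -1/40, so |x_2 - α| = 1/40.
|x_1 - α|² = 1/16.
Ratio = (1/40) / (1/16) = 2/5.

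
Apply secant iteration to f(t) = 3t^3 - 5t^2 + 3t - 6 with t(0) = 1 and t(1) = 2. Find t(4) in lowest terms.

70494806/40150441

f(1) = -5, f(2) = 4. t(2) = 2 - 4·(2 - 1)/(4 - (-5)) = 14/9.
f(2) = 4, f(14/9) = -520/243. t(3) = (14/9) - (-520/243)·((14/9) - 2)/((-520/243) - 4) = 638/373.
f(14/9) = -520/243, f(638/373) = -25132640/51895117. t(4) = (638/373) - (-25132640/51895117)·((638/373) - (14/9))/((-25132640/51895117) - (-520/243)) = 70494806/40150441.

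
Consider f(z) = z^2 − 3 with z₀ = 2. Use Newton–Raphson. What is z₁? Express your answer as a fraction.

7/4

f'(z) = 2z.
f(2) = 1, f'(2) = 4, so z₁ = 2 − 1/4 = 7/4.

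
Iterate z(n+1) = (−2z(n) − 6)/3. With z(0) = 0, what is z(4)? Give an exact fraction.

z(1) = (−2·0 − 6)/3 = −2.
z(2) = (−2·(−2) − 6)/3 = −2/3.
z(3) = (−2·(−2/3) − 6)/3 = −14/9.
z(4) = (−2·(−14/9) − 6)/3 = −26/27.

−26/27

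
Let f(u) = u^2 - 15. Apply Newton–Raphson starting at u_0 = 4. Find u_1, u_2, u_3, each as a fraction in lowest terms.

f'(u) = 2u.
f(4) = 1, f'(4) = 8, so u_1 = 4 - 1/8 = 31/8.
f(31/8) = 1/64, f'(31/8) = 31/4, so u_2 = (31/8) - (1/64)/(31/4) = 1921/496.
f(1921/496) = 1/246016, f'(1921/496) = 1921/248, so u_3 = (1921/496) - (1/246016)/(1921/248) = 7380481/1905632.

u_1 = 31/8, u_2 = 1921/496, u_3 = 7380481/1905632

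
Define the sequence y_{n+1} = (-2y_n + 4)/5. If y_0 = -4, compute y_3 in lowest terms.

y_1 = (-2·(-4) + 4)/5 = 12/5.
y_2 = (-2·(12/5) + 4)/5 = -4/25.
y_3 = (-2·(-4/25) + 4)/5 = 108/125.

108/125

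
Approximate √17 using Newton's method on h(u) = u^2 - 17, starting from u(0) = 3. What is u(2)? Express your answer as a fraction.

h'(u) = 2u.
h(3) = -8, h'(3) = 6, so u(1) = 3 - (-8)/6 = 13/3.
h(13/3) = 16/9, h'(13/3) = 26/3, so u(2) = (13/3) - (16/9)/(26/3) = 161/39.

161/39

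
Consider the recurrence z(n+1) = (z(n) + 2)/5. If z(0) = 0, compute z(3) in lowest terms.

z(1) = (0 + 2)/5 = 2/5.
z(2) = ((2/5) + 2)/5 = 12/25.
z(3) = ((12/25) + 2)/5 = 62/125.

62/125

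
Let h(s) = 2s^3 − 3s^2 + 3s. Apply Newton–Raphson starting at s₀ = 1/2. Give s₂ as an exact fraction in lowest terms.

h'(s) = 6s^2 − 6s + 3.
h(1/2) = 1, h'(1/2) = 3/2, so s₁ = (1/2) − 1/(3/2) = −1/6.
h(−1/6) = −16/27, h'(−1/6) = 25/6, so s₂ = (−1/6) − (−16/27)/(25/6) = −11/450.

−11/450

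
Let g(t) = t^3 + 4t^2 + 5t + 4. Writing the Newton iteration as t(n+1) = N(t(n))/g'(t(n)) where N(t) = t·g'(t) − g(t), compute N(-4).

−68

g'(t) = 3t^2 + 8t + 5.
N(t) = t·g'(t) − g(t) = t·(3t^2 + 8t + 5) − (t^3 + 4t^2 + 5t + 4) = 2t^3 + 4t^2 − 4.
N(-4) = −68.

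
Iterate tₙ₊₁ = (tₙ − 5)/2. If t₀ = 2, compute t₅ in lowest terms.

t₁ = (2 − 5)/2 = −3/2.
t₂ = ((−3/2) − 5)/2 = −13/4.
t₃ = ((−13/4) − 5)/2 = −33/8.
t₄ = ((−33/8) − 5)/2 = −73/16.
t₅ = ((−73/16) − 5)/2 = −153/32.

−153/32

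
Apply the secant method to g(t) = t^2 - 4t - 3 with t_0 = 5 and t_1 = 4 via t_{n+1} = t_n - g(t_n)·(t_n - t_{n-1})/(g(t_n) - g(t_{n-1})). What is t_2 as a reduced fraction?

g(5) = 2, g(4) = -3. t_2 = 4 - (-3)·(4 - 5)/((-3) - 2) = 23/5.

23/5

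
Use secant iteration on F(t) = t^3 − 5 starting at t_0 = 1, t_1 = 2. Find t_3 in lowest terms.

F(1) = −4, F(2) = 3. t_2 = 2 − 3·(2 − 1)/(3 − (−4)) = 11/7.
F(2) = 3, F(11/7) = −384/343. t_3 = (11/7) − (−384/343)·((11/7) − 2)/((−384/343) − 3) = 265/157.

265/157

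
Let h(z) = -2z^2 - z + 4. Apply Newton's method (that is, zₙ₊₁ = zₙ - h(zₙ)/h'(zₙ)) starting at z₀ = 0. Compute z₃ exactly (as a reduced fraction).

h'(z) = -4z - 1.
h(0) = 4, h'(0) = -1, so z₁ = 0 - 4/(-1) = 4.
h(4) = -32, h'(4) = -17, so z₂ = 4 - (-32)/(-17) = 36/17.
h(36/17) = -2048/289, h'(36/17) = -161/17, so z₃ = (36/17) - (-2048/289)/(-161/17) = 3748/2737.

3748/2737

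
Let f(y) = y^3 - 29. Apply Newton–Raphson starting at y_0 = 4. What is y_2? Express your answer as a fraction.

5473477/1774728

f'(y) = 3y^2.
f(4) = 35, f'(4) = 48, so y_1 = 4 - 35/48 = 157/48.
f(157/48) = 662725/110592, f'(157/48) = 24649/768, so y_2 = (157/48) - (662725/110592)/(24649/768) = 5473477/1774728.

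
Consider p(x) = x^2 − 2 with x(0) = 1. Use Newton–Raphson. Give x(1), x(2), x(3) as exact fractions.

p'(x) = 2x.
p(1) = −1, p'(1) = 2, so x(1) = 1 − (−1)/2 = 3/2.
p(3/2) = 1/4, p'(3/2) = 3, so x(2) = (3/2) − (1/4)/3 = 17/12.
p(17/12) = 1/144, p'(17/12) = 17/6, so x(3) = (17/12) − (1/144)/(17/6) = 577/408.

x(1) = 3/2, x(2) = 17/12, x(3) = 577/408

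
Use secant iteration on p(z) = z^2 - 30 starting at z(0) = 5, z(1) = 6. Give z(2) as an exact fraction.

60/11

p(5) = -5, p(6) = 6. z(2) = 6 - 6·(6 - 5)/(6 - (-5)) = 60/11.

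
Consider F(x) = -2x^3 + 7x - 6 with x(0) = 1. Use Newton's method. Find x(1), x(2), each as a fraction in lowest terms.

x(1) = 2, x(2) = 26/17

F'(x) = -6x^2 + 7.
F(1) = -1, F'(1) = 1, so x(1) = 1 - (-1)/1 = 2.
F(2) = -8, F'(2) = -17, so x(2) = 2 - (-8)/(-17) = 26/17.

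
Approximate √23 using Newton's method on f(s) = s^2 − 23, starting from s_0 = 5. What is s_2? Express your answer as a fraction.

f'(s) = 2s.
f(5) = 2, f'(5) = 10, so s_1 = 5 − 2/10 = 24/5.
f(24/5) = 1/25, f'(24/5) = 48/5, so s_2 = (24/5) − (1/25)/(48/5) = 1151/240.

1151/240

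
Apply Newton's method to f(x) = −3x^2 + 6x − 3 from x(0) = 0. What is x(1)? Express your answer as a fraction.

1/2

f'(x) = −6x + 6.
f(0) = −3, f'(0) = 6, so x(1) = 0 − (−3)/6 = 1/2.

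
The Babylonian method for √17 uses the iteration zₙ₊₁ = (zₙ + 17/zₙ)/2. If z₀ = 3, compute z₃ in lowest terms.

25889/6279

z₁ = (3 + 17/3)/2 = 13/3.
z₂ = (13/3 + 17/(13/3))/2 = 161/39.
z₃ = (161/39 + 17/(161/39))/2 = 25889/6279.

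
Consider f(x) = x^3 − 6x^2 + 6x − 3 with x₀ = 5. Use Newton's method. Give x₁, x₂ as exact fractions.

x₁ = 103/21, x₂ = 51559/10521

f'(x) = 3x^2 − 12x + 6.
f(5) = 2, f'(5) = 21, so x₁ = 5 − 2/21 = 103/21.
f(103/21) = 748/9261, f'(103/21) = 2839/147, so x₂ = (103/21) − (748/9261)/(2839/147) = 51559/10521.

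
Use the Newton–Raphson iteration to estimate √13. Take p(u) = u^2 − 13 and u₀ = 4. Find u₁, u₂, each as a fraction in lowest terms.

p'(u) = 2u.
p(4) = 3, p'(4) = 8, so u₁ = 4 − 3/8 = 29/8.
p(29/8) = 9/64, p'(29/8) = 29/4, so u₂ = (29/8) − (9/64)/(29/4) = 1673/464.

u₁ = 29/8, u₂ = 1673/464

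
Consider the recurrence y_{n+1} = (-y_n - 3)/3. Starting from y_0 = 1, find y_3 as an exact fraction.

y_1 = (-1 - 3)/3 = -4/3.
y_2 = (-(-4/3) - 3)/3 = -5/9.
y_3 = (-(-5/9) - 3)/3 = -22/27.

-22/27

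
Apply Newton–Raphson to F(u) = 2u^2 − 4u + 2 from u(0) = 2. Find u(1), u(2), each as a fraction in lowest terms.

u(1) = 3/2, u(2) = 5/4

F'(u) = 4u − 4.
F(2) = 2, F'(2) = 4, so u(1) = 2 − 2/4 = 3/2.
F(3/2) = 1/2, F'(3/2) = 2, so u(2) = (3/2) − (1/2)/2 = 5/4.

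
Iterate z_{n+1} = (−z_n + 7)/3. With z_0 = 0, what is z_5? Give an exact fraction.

427/243

z_1 = (−0 + 7)/3 = 7/3.
z_2 = (−(7/3) + 7)/3 = 14/9.
z_3 = (−(14/9) + 7)/3 = 49/27.
z_4 = (−(49/27) + 7)/3 = 140/81.
z_5 = (−(140/81) + 7)/3 = 427/243.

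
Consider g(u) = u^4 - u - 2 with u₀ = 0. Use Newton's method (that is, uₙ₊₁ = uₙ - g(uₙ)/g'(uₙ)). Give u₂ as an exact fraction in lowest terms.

-50/33

g'(u) = 4u^3 - 1.
g(0) = -2, g'(0) = -1, so u₁ = 0 - (-2)/(-1) = -2.
g(-2) = 16, g'(-2) = -33, so u₂ = (-2) - 16/(-33) = -50/33.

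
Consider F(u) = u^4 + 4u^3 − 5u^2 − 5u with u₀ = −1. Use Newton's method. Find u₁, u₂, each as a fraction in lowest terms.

F'(u) = 4u^3 + 12u^2 − 10u − 5.
F(−1) = −3, F'(−1) = 13, so u₁ = (−1) − (−3)/13 = −10/13.
F(−10/13) = −16650/28561, F'(−10/13) = 17515/2197, so u₂ = (−10/13) − (−16650/28561)/(17515/2197) = −31700/45539.

u₁ = −10/13, u₂ = −31700/45539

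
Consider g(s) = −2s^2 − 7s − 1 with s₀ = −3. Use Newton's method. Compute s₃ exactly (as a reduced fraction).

g'(s) = −4s − 7.
g(−3) = 2, g'(−3) = 5, so s₁ = (−3) − 2/5 = −17/5.
g(−17/5) = −8/25, g'(−17/5) = 33/5, so s₂ = (−17/5) − (−8/25)/(33/5) = −553/165.
g(−553/165) = −128/27225, g'(−553/165) = 1057/165, so s₃ = (−553/165) − (−128/27225)/(1057/165) = −584393/174405.

−584393/174405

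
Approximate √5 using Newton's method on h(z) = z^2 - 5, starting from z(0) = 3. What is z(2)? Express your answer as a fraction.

47/21

h'(z) = 2z.
h(3) = 4, h'(3) = 6, so z(1) = 3 - 4/6 = 7/3.
h(7/3) = 4/9, h'(7/3) = 14/3, so z(2) = (7/3) - (4/9)/(14/3) = 47/21.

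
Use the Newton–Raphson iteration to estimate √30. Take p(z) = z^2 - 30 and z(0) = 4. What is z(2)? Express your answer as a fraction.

1009/184

p'(z) = 2z.
p(4) = -14, p'(4) = 8, so z(1) = 4 - (-14)/8 = 23/4.
p(23/4) = 49/16, p'(23/4) = 23/2, so z(2) = (23/4) - (49/16)/(23/2) = 1009/184.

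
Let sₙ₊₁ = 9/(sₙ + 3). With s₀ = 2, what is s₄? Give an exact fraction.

s₁ = 9/(2 + 3) = 9/5.
s₂ = 9/(9/5 + 3) = 15/8.
s₃ = 9/(15/8 + 3) = 24/13.
s₄ = 9/(24/13 + 3) = 13/7.

13/7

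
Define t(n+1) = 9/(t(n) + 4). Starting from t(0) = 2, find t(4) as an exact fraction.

558/347

t(1) = 9/(2 + 4) = 3/2.
t(2) = 9/(3/2 + 4) = 18/11.
t(3) = 9/(18/11 + 4) = 99/62.
t(4) = 9/(99/62 + 4) = 558/347.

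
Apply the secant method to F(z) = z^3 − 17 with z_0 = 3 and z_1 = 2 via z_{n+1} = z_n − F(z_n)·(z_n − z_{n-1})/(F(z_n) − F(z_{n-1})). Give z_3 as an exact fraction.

4709/1813

F(3) = 10, F(2) = −9. z_2 = 2 − (−9)·(2 − 3)/((−9) − 10) = 47/19.
F(2) = −9, F(47/19) = −12780/6859. z_3 = (47/19) − (−12780/6859)·((47/19) − 2)/((−12780/6859) − (−9)) = 4709/1813.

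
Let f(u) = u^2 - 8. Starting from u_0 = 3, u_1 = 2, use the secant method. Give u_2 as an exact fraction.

f(3) = 1, f(2) = -4. u_2 = 2 - (-4)·(2 - 3)/((-4) - 1) = 14/5.

14/5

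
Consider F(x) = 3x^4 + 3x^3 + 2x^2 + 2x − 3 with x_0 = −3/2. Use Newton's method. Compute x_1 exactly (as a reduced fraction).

−525/388

F'(x) = 12x^3 + 9x^2 + 4x + 2.
F(−3/2) = 57/16, F'(−3/2) = −97/4, so x_1 = (−3/2) − (57/16)/(−97/4) = −525/388.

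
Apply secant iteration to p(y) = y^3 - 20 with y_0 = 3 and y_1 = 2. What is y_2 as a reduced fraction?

p(3) = 7, p(2) = -12. y_2 = 2 - (-12)·(2 - 3)/((-12) - 7) = 50/19.

50/19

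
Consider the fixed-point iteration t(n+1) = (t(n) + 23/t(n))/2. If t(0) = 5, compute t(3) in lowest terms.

t(1) = (5 + 23/5)/2 = 24/5.
t(2) = (24/5 + 23/(24/5))/2 = 1151/240.
t(3) = (1151/240 + 23/(1151/240))/2 = 2649601/552480.

2649601/552480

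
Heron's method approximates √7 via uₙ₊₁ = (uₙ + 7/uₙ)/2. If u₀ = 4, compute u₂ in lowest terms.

977/368

u₁ = (4 + 7/4)/2 = 23/8.
u₂ = (23/8 + 7/(23/8))/2 = 977/368.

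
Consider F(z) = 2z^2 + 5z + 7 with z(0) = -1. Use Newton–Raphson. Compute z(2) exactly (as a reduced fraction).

-43/15

F'(z) = 4z + 5.
F(-1) = 4, F'(-1) = 1, so z(1) = (-1) - 4/1 = -5.
F(-5) = 32, F'(-5) = -15, so z(2) = (-5) - 32/(-15) = -43/15.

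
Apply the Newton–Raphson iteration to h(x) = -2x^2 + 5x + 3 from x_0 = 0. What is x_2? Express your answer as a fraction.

-93/185

h'(x) = -4x + 5.
h(0) = 3, h'(0) = 5, so x_1 = 0 - 3/5 = -3/5.
h(-3/5) = -18/25, h'(-3/5) = 37/5, so x_2 = (-3/5) - (-18/25)/(37/5) = -93/185.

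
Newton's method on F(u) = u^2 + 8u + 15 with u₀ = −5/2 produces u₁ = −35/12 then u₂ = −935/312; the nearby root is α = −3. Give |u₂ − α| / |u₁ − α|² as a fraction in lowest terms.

u₁ − α = −35/12 − (−3) = −35/12 + 3 = 1/12, so |u₁ − α| = 1/12.
u₂ − α = −935/312 − (−3) = −935/312 + 3 = 1/312, so |u₂ − α| = 1/312.
|u₁ − α|² = 1/144.
Ratio = (1/312) / (1/144) = 6/13.

6/13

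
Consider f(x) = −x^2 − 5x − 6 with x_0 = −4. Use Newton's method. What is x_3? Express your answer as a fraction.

f'(x) = −2x − 5.
f(−4) = −2, f'(−4) = 3, so x_1 = (−4) − (−2)/3 = −10/3.
f(−10/3) = −4/9, f'(−10/3) = 5/3, so x_2 = (−10/3) − (−4/9)/(5/3) = −46/15.
f(−46/15) = −16/225, f'(−46/15) = 17/15, so x_3 = (−46/15) − (−16/225)/(17/15) = −766/255.

−766/255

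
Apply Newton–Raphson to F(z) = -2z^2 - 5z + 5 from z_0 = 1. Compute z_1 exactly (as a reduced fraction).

7/9

F'(z) = -4z - 5.
F(1) = -2, F'(1) = -9, so z_1 = 1 - (-2)/(-9) = 7/9.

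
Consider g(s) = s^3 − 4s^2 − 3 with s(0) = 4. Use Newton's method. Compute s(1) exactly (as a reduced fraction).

g'(s) = 3s^2 − 8s.
g(4) = −3, g'(4) = 16, so s(1) = 4 − (−3)/16 = 67/16.

67/16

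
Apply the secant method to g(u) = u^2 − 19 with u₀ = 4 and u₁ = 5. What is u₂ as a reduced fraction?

g(4) = −3, g(5) = 6. u₂ = 5 − 6·(5 − 4)/(6 − (−3)) = 13/3.

13/3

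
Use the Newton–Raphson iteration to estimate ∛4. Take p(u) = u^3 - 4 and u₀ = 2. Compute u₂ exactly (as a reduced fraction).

p'(u) = 3u^2.
p(2) = 4, p'(2) = 12, so u₁ = 2 - 4/12 = 5/3.
p(5/3) = 17/27, p'(5/3) = 25/3, so u₂ = (5/3) - (17/27)/(25/3) = 358/225.

358/225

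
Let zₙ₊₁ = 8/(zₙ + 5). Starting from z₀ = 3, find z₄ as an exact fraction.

152/119

z₁ = 8/(3 + 5) = 1.
z₂ = 8/(1 + 5) = 4/3.
z₃ = 8/(4/3 + 5) = 24/19.
z₄ = 8/(24/19 + 5) = 152/119.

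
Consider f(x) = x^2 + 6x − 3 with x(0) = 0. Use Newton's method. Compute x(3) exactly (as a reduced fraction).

f'(x) = 2x + 6.
f(0) = −3, f'(0) = 6, so x(1) = 0 − (−3)/6 = 1/2.
f(1/2) = 1/4, f'(1/2) = 7, so x(2) = (1/2) − (1/4)/7 = 13/28.
f(13/28) = 1/784, f'(13/28) = 97/14, so x(3) = (13/28) − (1/784)/(97/14) = 2521/5432.

2521/5432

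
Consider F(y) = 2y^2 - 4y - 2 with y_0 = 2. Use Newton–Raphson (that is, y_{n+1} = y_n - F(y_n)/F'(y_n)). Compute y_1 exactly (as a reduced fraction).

F'(y) = 4y - 4.
F(2) = -2, F'(2) = 4, so y_1 = 2 - (-2)/4 = 5/2.

5/2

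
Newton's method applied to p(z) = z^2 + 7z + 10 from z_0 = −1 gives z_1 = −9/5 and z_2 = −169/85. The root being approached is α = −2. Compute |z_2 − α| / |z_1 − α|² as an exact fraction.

5/17

z_1 − α = −9/5 − (−2) = −9/5 + 2 = 1/5, so |z_1 − α| = 1/5.
z_2 − α = −169/85 − (−2) = −169/85 + 2 = 1/85, so |z_2 − α| = 1/85.
|z_1 − α|² = 1/25.
Ratio = (1/85) / (1/25) = 5/17.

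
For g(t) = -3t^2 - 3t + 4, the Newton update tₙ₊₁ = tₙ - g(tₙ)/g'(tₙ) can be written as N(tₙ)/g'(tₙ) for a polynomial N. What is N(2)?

-16

g'(t) = -6t - 3.
N(t) = t·g'(t) - g(t) = t·(-6t - 3) - (-3t^2 - 3t + 4) = -3t^2 - 4.
N(2) = -16.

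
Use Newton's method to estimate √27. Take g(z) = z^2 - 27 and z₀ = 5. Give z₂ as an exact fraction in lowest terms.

1351/260

g'(z) = 2z.
g(5) = -2, g'(5) = 10, so z₁ = 5 - (-2)/10 = 26/5.
g(26/5) = 1/25, g'(26/5) = 52/5, so z₂ = (26/5) - (1/25)/(52/5) = 1351/260.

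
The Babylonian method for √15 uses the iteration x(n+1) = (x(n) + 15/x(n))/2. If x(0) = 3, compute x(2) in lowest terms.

31/8

x(1) = (3 + 15/3)/2 = 4.
x(2) = (4 + 15/4)/2 = 31/8.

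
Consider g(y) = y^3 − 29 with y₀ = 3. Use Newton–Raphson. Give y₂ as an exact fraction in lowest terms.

g'(y) = 3y^2.
g(3) = −2, g'(3) = 27, so y₁ = 3 − (−2)/27 = 83/27.
g(83/27) = 980/19683, g'(83/27) = 6889/243, so y₂ = (83/27) − (980/19683)/(6889/243) = 1714381/558009.

1714381/558009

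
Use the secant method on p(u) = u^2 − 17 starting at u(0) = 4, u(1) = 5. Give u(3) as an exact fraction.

169/41

p(4) = −1, p(5) = 8. u(2) = 5 − 8·(5 − 4)/(8 − (−1)) = 37/9.
p(5) = 8, p(37/9) = −8/81. u(3) = (37/9) − (−8/81)·((37/9) − 5)/((−8/81) − 8) = 169/41.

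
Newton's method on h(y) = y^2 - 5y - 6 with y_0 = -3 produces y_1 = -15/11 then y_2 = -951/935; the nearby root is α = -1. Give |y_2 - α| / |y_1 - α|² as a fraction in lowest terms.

11/85

y_1 - α = -15/11 - (-1) = -15/11 + 1 = -4/11, so |y_1 - α| = 4/11.
y_2 - α = -951/935 - (-1) = -951/935 + 1 = -16/935, so |y_2 - α| = 16/935.
|y_1 - α|² = 16/121.
Ratio = (16/935) / (16/121) = 11/85.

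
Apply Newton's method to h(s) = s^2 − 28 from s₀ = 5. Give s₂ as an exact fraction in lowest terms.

5609/1060

h'(s) = 2s.
h(5) = −3, h'(5) = 10, so s₁ = 5 − (−3)/10 = 53/10.
h(53/10) = 9/100, h'(53/10) = 53/5, so s₂ = (53/10) − (9/100)/(53/5) = 5609/1060.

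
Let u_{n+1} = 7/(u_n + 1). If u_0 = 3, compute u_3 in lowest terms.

u_1 = 7/(3 + 1) = 7/4.
u_2 = 7/(7/4 + 1) = 28/11.
u_3 = 7/(28/11 + 1) = 77/39.

77/39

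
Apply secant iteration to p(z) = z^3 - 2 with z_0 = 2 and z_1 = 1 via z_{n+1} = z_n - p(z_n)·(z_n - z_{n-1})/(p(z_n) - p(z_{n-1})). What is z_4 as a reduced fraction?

p(2) = 6, p(1) = -1. z_2 = 1 - (-1)·(1 - 2)/((-1) - 6) = 8/7.
p(1) = -1, p(8/7) = -174/343. z_3 = (8/7) - (-174/343)·((8/7) - 1)/((-174/343) - (-1)) = 218/169.
p(8/7) = -174/343, p(218/169) = 706614/4826809. z_4 = (218/169) - (706614/4826809)·((218/169) - (8/7))/((706614/4826809) - (-174/343)) = 1303035/1036622.

1303035/1036622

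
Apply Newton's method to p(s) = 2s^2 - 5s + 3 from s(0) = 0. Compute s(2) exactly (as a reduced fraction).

57/65

p'(s) = 4s - 5.
p(0) = 3, p'(0) = -5, so s(1) = 0 - 3/(-5) = 3/5.
p(3/5) = 18/25, p'(3/5) = -13/5, so s(2) = (3/5) - (18/25)/(-13/5) = 57/65.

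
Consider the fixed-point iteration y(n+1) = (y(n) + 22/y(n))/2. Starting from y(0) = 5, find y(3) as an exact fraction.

y(1) = (5 + 22/5)/2 = 47/10.
y(2) = (47/10 + 22/(47/10))/2 = 4409/940.
y(3) = (4409/940 + 22/(4409/940))/2 = 38878481/8288920.

38878481/8288920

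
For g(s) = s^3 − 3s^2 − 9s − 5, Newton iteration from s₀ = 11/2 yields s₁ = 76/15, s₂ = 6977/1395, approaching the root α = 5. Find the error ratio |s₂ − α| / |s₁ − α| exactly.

s₁ − α = 76/15 − 5 = 1/15, so |s₁ − α| = 1/15.
s₂ − α = 6977/1395 − 5 = 2/1395, so |s₂ − α| = 2/1395.
Ratio = (2/1395) / (1/15) = 2/93.

2/93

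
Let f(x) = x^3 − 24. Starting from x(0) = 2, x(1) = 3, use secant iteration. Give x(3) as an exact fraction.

f(2) = −16, f(3) = 3. x(2) = 3 − 3·(3 − 2)/(3 − (−16)) = 54/19.
f(3) = 3, f(54/19) = −7152/6859. x(3) = (54/19) − (−7152/6859)·((54/19) − 3)/((−7152/6859) − 3) = 8882/3081.

8882/3081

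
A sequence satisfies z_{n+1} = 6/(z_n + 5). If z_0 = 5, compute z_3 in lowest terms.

84/85

z_1 = 6/(5 + 5) = 3/5.
z_2 = 6/(3/5 + 5) = 15/14.
z_3 = 6/(15/14 + 5) = 84/85.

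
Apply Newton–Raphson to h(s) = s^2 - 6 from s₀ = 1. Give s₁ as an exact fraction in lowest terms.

h'(s) = 2s.
h(1) = -5, h'(1) = 2, so s₁ = 1 - (-5)/2 = 7/2.

7/2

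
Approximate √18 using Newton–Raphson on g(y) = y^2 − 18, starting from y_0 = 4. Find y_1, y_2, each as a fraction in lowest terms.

g'(y) = 2y.
g(4) = −2, g'(4) = 8, so y_1 = 4 − (−2)/8 = 17/4.
g(17/4) = 1/16, g'(17/4) = 17/2, so y_2 = (17/4) − (1/16)/(17/2) = 577/136.

y_1 = 17/4, y_2 = 577/136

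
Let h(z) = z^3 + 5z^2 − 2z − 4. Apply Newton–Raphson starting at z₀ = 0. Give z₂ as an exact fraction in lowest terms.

−4/5

h'(z) = 3z^2 + 10z − 2.
h(0) = −4, h'(0) = −2, so z₁ = 0 − (−4)/(−2) = −2.
h(−2) = 12, h'(−2) = −10, so z₂ = (−2) − 12/(−10) = −4/5.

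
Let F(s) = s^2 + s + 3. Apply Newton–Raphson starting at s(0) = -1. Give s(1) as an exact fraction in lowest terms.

2

F'(s) = 2s + 1.
F(-1) = 3, F'(-1) = -1, so s(1) = (-1) - 3/(-1) = 2.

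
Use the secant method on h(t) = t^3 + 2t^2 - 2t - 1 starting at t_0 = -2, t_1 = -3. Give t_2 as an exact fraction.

-17/7

h(-2) = 3, h(-3) = -4. t_2 = (-3) - (-4)·((-3) - (-2))/((-4) - 3) = -17/7.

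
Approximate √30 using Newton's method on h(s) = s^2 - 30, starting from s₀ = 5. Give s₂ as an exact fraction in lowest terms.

h'(s) = 2s.
h(5) = -5, h'(5) = 10, so s₁ = 5 - (-5)/10 = 11/2.
h(11/2) = 1/4, h'(11/2) = 11, so s₂ = (11/2) - (1/4)/11 = 241/44.

241/44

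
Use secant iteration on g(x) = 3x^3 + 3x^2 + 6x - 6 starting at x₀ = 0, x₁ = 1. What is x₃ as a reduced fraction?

g(0) = -6, g(1) = 6. x₂ = 1 - 6·(1 - 0)/(6 - (-6)) = 1/2.
g(1) = 6, g(1/2) = -15/8. x₃ = (1/2) - (-15/8)·((1/2) - 1)/((-15/8) - 6) = 13/21.

13/21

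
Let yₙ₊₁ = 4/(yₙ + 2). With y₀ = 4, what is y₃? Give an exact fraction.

y₁ = 4/(4 + 2) = 2/3.
y₂ = 4/(2/3 + 2) = 3/2.
y₃ = 4/(3/2 + 2) = 8/7.

8/7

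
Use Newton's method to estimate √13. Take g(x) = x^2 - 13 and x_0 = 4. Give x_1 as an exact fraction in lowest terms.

g'(x) = 2x.
g(4) = 3, g'(4) = 8, so x_1 = 4 - 3/8 = 29/8.

29/8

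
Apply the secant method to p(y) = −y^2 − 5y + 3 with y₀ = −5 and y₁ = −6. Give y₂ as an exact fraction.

−11/2

p(−5) = 3, p(−6) = −3. y₂ = (−6) − (−3)·((−6) − (−5))/((−3) − 3) = −11/2.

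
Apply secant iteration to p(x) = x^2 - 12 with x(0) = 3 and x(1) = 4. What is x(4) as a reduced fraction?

p(3) = -3, p(4) = 4. x(2) = 4 - 4·(4 - 3)/(4 - (-3)) = 24/7.
p(4) = 4, p(24/7) = -12/49. x(3) = (24/7) - (-12/49)·((24/7) - 4)/((-12/49) - 4) = 45/13.
p(24/7) = -12/49, p(45/13) = -3/169. x(4) = (45/13) - (-3/169)·((45/13) - (24/7))/((-3/169) - (-12/49)) = 724/209.

724/209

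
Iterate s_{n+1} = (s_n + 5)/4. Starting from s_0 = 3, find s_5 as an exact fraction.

427/256

s_1 = (3 + 5)/4 = 2.
s_2 = (2 + 5)/4 = 7/4.
s_3 = ((7/4) + 5)/4 = 27/16.
s_4 = ((27/16) + 5)/4 = 107/64.
s_5 = ((107/64) + 5)/4 = 427/256.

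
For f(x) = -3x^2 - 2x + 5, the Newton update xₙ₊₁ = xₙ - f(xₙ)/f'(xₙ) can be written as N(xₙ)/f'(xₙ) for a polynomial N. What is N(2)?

f'(x) = -6x - 2.
N(x) = x·f'(x) - f(x) = x·(-6x - 2) - (-3x^2 - 2x + 5) = -3x^2 - 5.
N(2) = -17.

-17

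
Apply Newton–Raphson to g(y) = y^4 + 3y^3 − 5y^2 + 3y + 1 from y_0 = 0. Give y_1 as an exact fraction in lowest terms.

g'(y) = 4y^3 + 9y^2 − 10y + 3.
g(0) = 1, g'(0) = 3, so y_1 = 0 − 1/3 = −1/3.

−1/3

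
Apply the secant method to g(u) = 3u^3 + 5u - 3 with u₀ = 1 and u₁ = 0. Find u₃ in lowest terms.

g(1) = 5, g(0) = -3. u₂ = 0 - (-3)·(0 - 1)/((-3) - 5) = 3/8.
g(0) = -3, g(3/8) = -495/512. u₃ = (3/8) - (-495/512)·((3/8) - 0)/((-495/512) - (-3)) = 192/347.

192/347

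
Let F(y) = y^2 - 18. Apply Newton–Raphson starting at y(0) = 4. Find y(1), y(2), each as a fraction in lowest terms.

y(1) = 17/4, y(2) = 577/136

F'(y) = 2y.
F(4) = -2, F'(4) = 8, so y(1) = 4 - (-2)/8 = 17/4.
F(17/4) = 1/16, F'(17/4) = 17/2, so y(2) = (17/4) - (1/16)/(17/2) = 577/136.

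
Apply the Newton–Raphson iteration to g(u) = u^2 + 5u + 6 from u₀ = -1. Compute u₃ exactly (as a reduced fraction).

g'(u) = 2u + 5.
g(-1) = 2, g'(-1) = 3, so u₁ = (-1) - 2/3 = -5/3.
g(-5/3) = 4/9, g'(-5/3) = 5/3, so u₂ = (-5/3) - (4/9)/(5/3) = -29/15.
g(-29/15) = 16/225, g'(-29/15) = 17/15, so u₃ = (-29/15) - (16/225)/(17/15) = -509/255.

-509/255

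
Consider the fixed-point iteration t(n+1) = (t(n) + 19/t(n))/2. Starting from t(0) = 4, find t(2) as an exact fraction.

2441/560

t(1) = (4 + 19/4)/2 = 35/8.
t(2) = (35/8 + 19/(35/8))/2 = 2441/560.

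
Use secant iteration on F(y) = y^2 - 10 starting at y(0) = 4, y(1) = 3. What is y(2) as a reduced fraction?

22/7

F(4) = 6, F(3) = -1. y(2) = 3 - (-1)·(3 - 4)/((-1) - 6) = 22/7.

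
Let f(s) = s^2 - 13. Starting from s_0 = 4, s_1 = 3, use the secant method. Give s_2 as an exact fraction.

f(4) = 3, f(3) = -4. s_2 = 3 - (-4)·(3 - 4)/((-4) - 3) = 25/7.

25/7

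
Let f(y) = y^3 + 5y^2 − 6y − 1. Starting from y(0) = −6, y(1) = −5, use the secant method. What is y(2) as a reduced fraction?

−179/30

f(−6) = −1, f(−5) = 29. y(2) = (−5) − 29·((−5) − (−6))/(29 − (−1)) = −179/30.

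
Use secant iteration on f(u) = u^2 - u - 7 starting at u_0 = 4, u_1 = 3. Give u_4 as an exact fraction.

3183/997

f(4) = 5, f(3) = -1. u_2 = 3 - (-1)·(3 - 4)/((-1) - 5) = 19/6.
f(3) = -1, f(19/6) = -5/36. u_3 = (19/6) - (-5/36)·((19/6) - 3)/((-5/36) - (-1)) = 99/31.
f(19/6) = -5/36, f(99/31) = 5/961. u_4 = (99/31) - (5/961)·((99/31) - (19/6))/((5/961) - (-5/36)) = 3183/997.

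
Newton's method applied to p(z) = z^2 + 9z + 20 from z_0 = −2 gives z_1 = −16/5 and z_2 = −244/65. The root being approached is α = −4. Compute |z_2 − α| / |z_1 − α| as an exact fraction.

z_1 − α = −16/5 − (−4) = −16/5 + 4 = 4/5, so |z_1 − α| = 4/5.
z_2 − α = −244/65 − (−4) = −244/65 + 4 = 16/65, so |z_2 − α| = 16/65.
Ratio = (16/65) / (4/5) = 4/13.

4/13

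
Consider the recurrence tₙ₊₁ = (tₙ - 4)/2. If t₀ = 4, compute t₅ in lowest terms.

t₁ = (4 - 4)/2 = 0.
t₂ = (0 - 4)/2 = -2.
t₃ = ((-2) - 4)/2 = -3.
t₄ = ((-3) - 4)/2 = -7/2.
t₅ = ((-7/2) - 4)/2 = -15/4.

-15/4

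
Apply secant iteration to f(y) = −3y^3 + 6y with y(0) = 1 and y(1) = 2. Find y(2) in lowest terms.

6/5

f(1) = 3, f(2) = −12. y(2) = 2 − (−12)·(2 − 1)/((−12) − 3) = 6/5.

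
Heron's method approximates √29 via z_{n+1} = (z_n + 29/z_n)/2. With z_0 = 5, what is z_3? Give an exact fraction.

z_1 = (5 + 29/5)/2 = 27/5.
z_2 = (27/5 + 29/(27/5))/2 = 727/135.
z_3 = (727/135 + 29/(727/135))/2 = 528527/98145.

528527/98145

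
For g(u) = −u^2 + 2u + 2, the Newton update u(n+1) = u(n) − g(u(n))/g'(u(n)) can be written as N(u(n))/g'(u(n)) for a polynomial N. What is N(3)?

−11

g'(u) = −2u + 2.
N(u) = u·g'(u) − g(u) = u·(−2u + 2) − (−u^2 + 2u + 2) = −u^2 − 2.
N(3) = −11.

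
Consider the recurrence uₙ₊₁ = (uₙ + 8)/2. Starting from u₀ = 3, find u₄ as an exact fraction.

123/16

u₁ = (3 + 8)/2 = 11/2.
u₂ = ((11/2) + 8)/2 = 27/4.
u₃ = ((27/4) + 8)/2 = 59/8.
u₄ = ((59/8) + 8)/2 = 123/16.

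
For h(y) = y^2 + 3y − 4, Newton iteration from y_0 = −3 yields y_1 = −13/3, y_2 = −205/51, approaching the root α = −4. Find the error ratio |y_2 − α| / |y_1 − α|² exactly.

3/17

y_1 − α = −13/3 − (−4) = −13/3 + 4 = −1/3, so |y_1 − α| = 1/3.
y_2 − α = −205/51 − (−4) = −205/51 + 4 = −1/51, so |y_2 − α| = 1/51.
|y_1 − α|² = 1/9.
Ratio = (1/51) / (1/9) = 3/17.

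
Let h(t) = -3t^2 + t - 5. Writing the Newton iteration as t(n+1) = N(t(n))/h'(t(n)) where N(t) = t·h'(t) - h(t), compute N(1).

2

h'(t) = -6t + 1.
N(t) = t·h'(t) - h(t) = t·(-6t + 1) - (-3t^2 + t - 5) = -3t^2 + 5.
N(1) = 2.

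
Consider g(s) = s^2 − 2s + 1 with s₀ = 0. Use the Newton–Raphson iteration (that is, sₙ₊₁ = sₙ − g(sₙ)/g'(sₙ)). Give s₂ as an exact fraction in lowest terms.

g'(s) = 2s − 2.
g(0) = 1, g'(0) = −2, so s₁ = 0 − 1/(−2) = 1/2.
g(1/2) = 1/4, g'(1/2) = −1, so s₂ = (1/2) − (1/4)/(−1) = 3/4.

3/4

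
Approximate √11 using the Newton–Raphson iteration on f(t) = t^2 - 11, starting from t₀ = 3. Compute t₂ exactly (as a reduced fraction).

199/60

f'(t) = 2t.
f(3) = -2, f'(3) = 6, so t₁ = 3 - (-2)/6 = 10/3.
f(10/3) = 1/9, f'(10/3) = 20/3, so t₂ = (10/3) - (1/9)/(20/3) = 199/60.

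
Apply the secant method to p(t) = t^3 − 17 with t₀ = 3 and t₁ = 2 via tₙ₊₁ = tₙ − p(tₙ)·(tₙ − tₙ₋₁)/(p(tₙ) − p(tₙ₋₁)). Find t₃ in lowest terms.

4709/1813

p(3) = 10, p(2) = −9. t₂ = 2 − (−9)·(2 − 3)/((−9) − 10) = 47/19.
p(2) = −9, p(47/19) = −12780/6859. t₃ = (47/19) − (−12780/6859)·((47/19) − 2)/((−12780/6859) − (−9)) = 4709/1813.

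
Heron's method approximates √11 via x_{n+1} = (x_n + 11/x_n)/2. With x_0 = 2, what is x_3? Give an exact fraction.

x_1 = (2 + 11/2)/2 = 15/4.
x_2 = (15/4 + 11/(15/4))/2 = 401/120.
x_3 = (401/120 + 11/(401/120))/2 = 319201/96240.

319201/96240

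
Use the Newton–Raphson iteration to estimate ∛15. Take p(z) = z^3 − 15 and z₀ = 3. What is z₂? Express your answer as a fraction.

35269/14283

p'(z) = 3z^2.
p(3) = 12, p'(3) = 27, so z₁ = 3 − 12/27 = 23/9.
p(23/9) = 1232/729, p'(23/9) = 529/27, so z₂ = (23/9) − (1232/729)/(529/27) = 35269/14283.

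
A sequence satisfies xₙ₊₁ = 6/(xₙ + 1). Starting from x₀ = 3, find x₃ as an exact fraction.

30/17

x₁ = 6/(3 + 1) = 3/2.
x₂ = 6/(3/2 + 1) = 12/5.
x₃ = 6/(12/5 + 1) = 30/17.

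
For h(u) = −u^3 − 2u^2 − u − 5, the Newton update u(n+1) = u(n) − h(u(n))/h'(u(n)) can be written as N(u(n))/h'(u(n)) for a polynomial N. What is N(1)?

h'(u) = −3u^2 − 4u − 1.
N(u) = u·h'(u) − h(u) = u·(−3u^2 − 4u − 1) − (−u^3 − 2u^2 − u − 5) = −2u^3 − 2u^2 + 5.
N(1) = 1.

1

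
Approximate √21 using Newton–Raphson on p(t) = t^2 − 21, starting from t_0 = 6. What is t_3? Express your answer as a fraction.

p'(t) = 2t.
p(6) = 15, p'(6) = 12, so t_1 = 6 − 15/12 = 19/4.
p(19/4) = 25/16, p'(19/4) = 19/2, so t_2 = (19/4) − (25/16)/(19/2) = 697/152.
p(697/152) = 625/23104, p'(697/152) = 697/76, so t_3 = (697/152) − (625/23104)/(697/76) = 970993/211888.

970993/211888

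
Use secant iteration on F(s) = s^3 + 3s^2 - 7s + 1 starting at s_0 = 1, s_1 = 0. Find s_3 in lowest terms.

9/53

F(1) = -2, F(0) = 1. s_2 = 0 - 1·(0 - 1)/(1 - (-2)) = 1/3.
F(0) = 1, F(1/3) = -26/27. s_3 = (1/3) - (-26/27)·((1/3) - 0)/((-26/27) - 1) = 9/53.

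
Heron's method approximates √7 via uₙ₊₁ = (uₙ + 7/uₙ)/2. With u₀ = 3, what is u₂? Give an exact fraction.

127/48

u₁ = (3 + 7/3)/2 = 8/3.
u₂ = (8/3 + 7/(8/3))/2 = 127/48.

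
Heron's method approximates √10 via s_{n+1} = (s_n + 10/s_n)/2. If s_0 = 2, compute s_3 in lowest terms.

15761/4984

s_1 = (2 + 10/2)/2 = 7/2.
s_2 = (7/2 + 10/(7/2))/2 = 89/28.
s_3 = (89/28 + 10/(89/28))/2 = 15761/4984.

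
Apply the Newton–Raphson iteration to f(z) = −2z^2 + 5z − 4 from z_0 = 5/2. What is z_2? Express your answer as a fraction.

89/90

f'(z) = −4z + 5.
f(5/2) = −4, f'(5/2) = −5, so z_1 = (5/2) − (−4)/(−5) = 17/10.
f(17/10) = −32/25, f'(17/10) = −9/5, so z_2 = (17/10) − (−32/25)/(−9/5) = 89/90.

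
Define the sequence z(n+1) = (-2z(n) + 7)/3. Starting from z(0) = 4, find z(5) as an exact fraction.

257/243

z(1) = (-2·4 + 7)/3 = -1/3.
z(2) = (-2·(-1/3) + 7)/3 = 23/9.
z(3) = (-2·(23/9) + 7)/3 = 17/27.
z(4) = (-2·(17/27) + 7)/3 = 155/81.
z(5) = (-2·(155/81) + 7)/3 = 257/243.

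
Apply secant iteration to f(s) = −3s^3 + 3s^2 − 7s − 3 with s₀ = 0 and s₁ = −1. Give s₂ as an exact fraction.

f(0) = −3, f(−1) = 10. s₂ = (−1) − 10·((−1) − 0)/(10 − (−3)) = −3/13.

−3/13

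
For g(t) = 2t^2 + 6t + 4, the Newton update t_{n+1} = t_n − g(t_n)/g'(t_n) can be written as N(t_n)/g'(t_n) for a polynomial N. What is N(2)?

4

g'(t) = 4t + 6.
N(t) = t·g'(t) − g(t) = t·(4t + 6) − (2t^2 + 6t + 4) = 2t^2 − 4.
N(2) = 4.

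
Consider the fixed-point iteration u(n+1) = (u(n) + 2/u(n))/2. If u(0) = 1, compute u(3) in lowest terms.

577/408

u(1) = (1 + 2/1)/2 = 3/2.
u(2) = (3/2 + 2/(3/2))/2 = 17/12.
u(3) = (17/12 + 2/(17/12))/2 = 577/408.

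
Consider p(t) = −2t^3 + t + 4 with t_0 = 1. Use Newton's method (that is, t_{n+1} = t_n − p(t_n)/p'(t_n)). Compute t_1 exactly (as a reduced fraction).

p'(t) = −6t^2 + 1.
p(1) = 3, p'(1) = −5, so t_1 = 1 − 3/(−5) = 8/5.

8/5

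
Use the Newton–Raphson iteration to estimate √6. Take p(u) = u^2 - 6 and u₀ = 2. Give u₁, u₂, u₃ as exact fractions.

u₁ = 5/2, u₂ = 49/20, u₃ = 4801/1960

p'(u) = 2u.
p(2) = -2, p'(2) = 4, so u₁ = 2 - (-2)/4 = 5/2.
p(5/2) = 1/4, p'(5/2) = 5, so u₂ = (5/2) - (1/4)/5 = 49/20.
p(49/20) = 1/400, p'(49/20) = 49/10, so u₃ = (49/20) - (1/400)/(49/10) = 4801/1960.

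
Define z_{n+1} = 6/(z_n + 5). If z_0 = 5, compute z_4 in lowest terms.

z_1 = 6/(5 + 5) = 3/5.
z_2 = 6/(3/5 + 5) = 15/14.
z_3 = 6/(15/14 + 5) = 84/85.
z_4 = 6/(84/85 + 5) = 510/509.

510/509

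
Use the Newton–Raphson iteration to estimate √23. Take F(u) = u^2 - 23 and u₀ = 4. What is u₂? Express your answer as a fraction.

F'(u) = 2u.
F(4) = -7, F'(4) = 8, so u₁ = 4 - (-7)/8 = 39/8.
F(39/8) = 49/64, F'(39/8) = 39/4, so u₂ = (39/8) - (49/64)/(39/4) = 2993/624.

2993/624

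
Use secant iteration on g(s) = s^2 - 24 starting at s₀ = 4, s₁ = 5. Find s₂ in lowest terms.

g(4) = -8, g(5) = 1. s₂ = 5 - 1·(5 - 4)/(1 - (-8)) = 44/9.

44/9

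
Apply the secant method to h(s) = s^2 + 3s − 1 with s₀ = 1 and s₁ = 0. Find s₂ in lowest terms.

1/4

h(1) = 3, h(0) = −1. s₂ = 0 − (−1)·(0 − 1)/((−1) − 3) = 1/4.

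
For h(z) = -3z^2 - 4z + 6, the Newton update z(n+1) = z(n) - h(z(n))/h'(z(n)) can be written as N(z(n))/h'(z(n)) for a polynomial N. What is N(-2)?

-18

h'(z) = -6z - 4.
N(z) = z·h'(z) - h(z) = z·(-6z - 4) - (-3z^2 - 4z + 6) = -3z^2 - 6.
N(-2) = -18.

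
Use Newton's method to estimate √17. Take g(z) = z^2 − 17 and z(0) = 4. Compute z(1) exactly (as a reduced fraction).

33/8

g'(z) = 2z.
g(4) = −1, g'(4) = 8, so z(1) = 4 − (−1)/8 = 33/8.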